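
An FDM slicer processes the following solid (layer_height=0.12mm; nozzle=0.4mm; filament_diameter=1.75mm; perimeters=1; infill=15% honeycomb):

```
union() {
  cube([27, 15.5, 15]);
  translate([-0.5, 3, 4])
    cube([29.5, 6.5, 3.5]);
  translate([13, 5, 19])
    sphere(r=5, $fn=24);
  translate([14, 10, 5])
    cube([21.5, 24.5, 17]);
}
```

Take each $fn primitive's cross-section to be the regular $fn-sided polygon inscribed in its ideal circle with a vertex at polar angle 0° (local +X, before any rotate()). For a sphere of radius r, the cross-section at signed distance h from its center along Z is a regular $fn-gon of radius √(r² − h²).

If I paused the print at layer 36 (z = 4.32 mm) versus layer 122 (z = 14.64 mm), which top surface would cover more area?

layer 122 (z = 14.64 mm)

Layer 36 (z = 4.32): the 27×15.5 cube contributes its full rectangle (area 418.50 mm²); the cube at (-0.5, 3) is present — its section is the full 29.5×6.5 rectangle (area 191.75 mm²); the sphere at (13, 5) is not intersected at this z (|z−center|=14.680 > r=5); the cube at (14, 10) does not reach this height (z outside [5, 22]); Combining (union): the regions partially overlap — summed areas 610.25 mm² minus the doubly-counted overlap 175.50 mm² gives 434.75 mm² — area = 434.75 mm². So its area = 434.75 mm². Layer 122 (z = 14.64): the 27×15.5 cube contributes its full rectangle (area 418.50 mm²); the cube at (-0.5, 3) is not intersected at this z (z outside [4, 7.5]); the sphere at (13, 5): section is a regular 24-gon, circumradius = √(r²−h²) = √(5²−4.36²) = 2.448 (area = (24/2)·2.448²·sin(360°/24) = 18.61 mm²); the 21.5×24.5 cube at (14, 10) contributes its full rectangle (area 526.75 mm²); Combining (union): the regions partially overlap — summed areas 963.86 mm² minus the doubly-counted overlap 90.11 mm² gives 873.75 mm² — area = 873.75 mm². So its area = 873.75 mm². Layer 122 is larger (873.75 vs 434.75 mm²).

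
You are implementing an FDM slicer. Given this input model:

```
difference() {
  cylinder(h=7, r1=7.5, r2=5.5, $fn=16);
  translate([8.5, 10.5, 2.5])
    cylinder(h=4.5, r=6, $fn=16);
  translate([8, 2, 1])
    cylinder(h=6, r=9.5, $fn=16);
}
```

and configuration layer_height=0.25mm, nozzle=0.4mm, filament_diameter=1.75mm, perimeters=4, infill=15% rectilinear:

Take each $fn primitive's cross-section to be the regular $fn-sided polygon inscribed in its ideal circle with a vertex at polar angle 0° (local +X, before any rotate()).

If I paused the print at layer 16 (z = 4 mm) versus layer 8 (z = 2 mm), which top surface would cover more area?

Layer 16 (z = 4): the cone contributes a regular 16-gon of circumradius 6.357 (interpolated between r1=7.5 and r2=5.5 at t=0.571) (area = (16/2)·6.357²·sin(360°/16) = 123.72 mm²); the r=6 cylinder at (8.5, 10.5) contributes a regular 16-gon of circumradius 6 (area = (16/2)·6.000²·sin(360°/16) = 110.21 mm²); the r=9.5 cylinder at (8, 2) gives a regular 16-gon of circumradius 9.5 (constant along its height) (area = (16/2)·9.500²·sin(360°/16) = 276.30 mm²); Taking the first minus the rest: starting from the cone (123.72 mm²), the r=6 cylinder at (8.5, 10.5) misses the remaining region (no effect); the r=9.5 cylinder at (8, 2) partially overlaps it — only the 66.72 mm² overlap (of its 276.30 mm²) is removed, clipping the outline — area = 57.00 mm². So its area = 57.00 mm². Layer 8 (z = 2): the cone: at t=0.286 of its height the radius interpolates to r₁+(r₂−r₁)t = 6.929, giving a regular 16-gon of that circumradius (area = (16/2)·6.929²·sin(360°/16) = 146.97 mm²); the cylinder at (8.5, 10.5) is absent (z outside [2.5, 7]); the cylinder at (8, 2): section is a regular 16-gon, circumradius r=9.5 (area = (16/2)·9.500²·sin(360°/16) = 276.30 mm²); Subtracting the remaining from the first: starting from the cone (146.97 mm²), the r=9.5 cylinder at (8, 2) partially overlaps it — only the 76.67 mm² overlap (of its 276.30 mm²) is removed, clipping the outline — area = 70.30 mm². So its area = 70.30 mm². Layer 8 is larger (70.30 vs 57.00 mm²).

layer 8 (z = 2 mm)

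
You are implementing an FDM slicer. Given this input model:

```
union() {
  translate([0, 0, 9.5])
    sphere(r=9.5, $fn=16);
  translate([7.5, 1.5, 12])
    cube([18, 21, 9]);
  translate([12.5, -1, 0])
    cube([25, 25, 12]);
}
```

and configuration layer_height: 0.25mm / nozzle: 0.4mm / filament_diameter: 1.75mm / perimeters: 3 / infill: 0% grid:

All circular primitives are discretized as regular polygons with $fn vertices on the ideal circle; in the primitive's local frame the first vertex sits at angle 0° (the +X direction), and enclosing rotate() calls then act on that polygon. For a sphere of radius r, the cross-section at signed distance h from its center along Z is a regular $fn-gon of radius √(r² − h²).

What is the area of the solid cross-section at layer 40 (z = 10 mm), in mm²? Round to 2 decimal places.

900.53 mm²

At z = 10 mm: the sphere: section is a regular 16-gon, circumradius = √(r²−h²) = √(9.5²−0.5²) = 9.487 (area = (16/2)·9.487²·sin(360°/16) = 275.53 mm²); the cube at (7.5, 1.5) is not intersected at this z (z outside [12, 21]); the cube at (12.5, -1) (footprint 25×25) is included at this height (area 625.00 mm²); Combining (union): the 2 present regions are separate (no shared area or edge), so areas and boundary lengths simply add and each stays a separate island — area = 900.53 mm². Overall, the cross-section has 2 separate islands. Net area = 900.53 mm².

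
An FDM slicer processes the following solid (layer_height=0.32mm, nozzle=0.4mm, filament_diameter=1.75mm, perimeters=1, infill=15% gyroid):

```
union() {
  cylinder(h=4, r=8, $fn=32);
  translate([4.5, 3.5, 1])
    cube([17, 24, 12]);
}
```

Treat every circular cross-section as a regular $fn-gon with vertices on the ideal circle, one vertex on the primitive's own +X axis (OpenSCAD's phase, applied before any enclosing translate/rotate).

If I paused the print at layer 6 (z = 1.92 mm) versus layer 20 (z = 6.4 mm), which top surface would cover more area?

Layer 6 (z = 1.92): the r=8 cylinder gives a regular 32-gon of circumradius 8 (constant along its height) (area = (32/2)·8.000²·sin(360°/32) = 199.77 mm²); the cube at (4.5, 3.5) is present — its section is the full 17×24 rectangle (area 408.00 mm²); Taking the union: the regions partially overlap — summed areas 607.77 mm² minus the doubly-counted overlap 4.83 mm² gives 602.95 mm² — area = 602.95 mm². So its area = 602.95 mm². Layer 20 (z = 6.4): the cylinder is absent (z outside [0, 4]); the cube at (4.5, 3.5) is present — its section is the full 17×24 rectangle (area 408.00 mm²); Merging all regions: only the 17×24 cube at (4.5, 3.5) is present, so the union is just that shape — area = 408.00 mm². So its area = 408.00 mm². Layer 6 is larger (602.95 vs 408.00 mm²).

layer 6 (z = 1.92 mm)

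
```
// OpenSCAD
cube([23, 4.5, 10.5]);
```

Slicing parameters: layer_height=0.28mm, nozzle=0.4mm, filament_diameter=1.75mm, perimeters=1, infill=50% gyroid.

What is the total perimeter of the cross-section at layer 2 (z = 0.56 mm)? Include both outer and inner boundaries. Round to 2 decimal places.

55.00 mm

At z = 0.56 mm: the cube is present — its section is the full 23×4.5 rectangle (perimeter 55.00 mm). Overall, the cross-section is a single solid region. Total boundary length (outer) = 55.00 mm.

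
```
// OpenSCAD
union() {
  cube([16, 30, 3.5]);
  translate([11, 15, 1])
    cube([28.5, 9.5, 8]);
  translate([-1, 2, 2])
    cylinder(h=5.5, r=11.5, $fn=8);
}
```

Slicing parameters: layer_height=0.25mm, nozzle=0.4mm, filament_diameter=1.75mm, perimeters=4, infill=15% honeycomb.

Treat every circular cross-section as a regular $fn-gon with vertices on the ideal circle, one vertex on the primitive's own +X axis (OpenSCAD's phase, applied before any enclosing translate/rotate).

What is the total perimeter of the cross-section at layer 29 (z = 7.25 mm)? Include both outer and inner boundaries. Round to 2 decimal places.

At z = 7.25 mm: the cube is not intersected at this z (z outside [0, 3.5]); the 28.5×9.5 cube at (11, 15) contributes its full rectangle (perimeter 76.00 mm); the r=11.5 cylinder at (-1, 2) contributes a regular 8-gon of circumradius 11.5 (perimeter = 2·8·11.500·sin(180°/8) = 70.41 mm); Taking the union: the 2 present regions are separate (no shared area or edge), so areas and boundary lengths simply add and each stays a separate island — boundary = 146.41 mm. Overall, the cross-section has 2 separate islands. Total boundary length (outer) = 146.41 mm.

146.41 mm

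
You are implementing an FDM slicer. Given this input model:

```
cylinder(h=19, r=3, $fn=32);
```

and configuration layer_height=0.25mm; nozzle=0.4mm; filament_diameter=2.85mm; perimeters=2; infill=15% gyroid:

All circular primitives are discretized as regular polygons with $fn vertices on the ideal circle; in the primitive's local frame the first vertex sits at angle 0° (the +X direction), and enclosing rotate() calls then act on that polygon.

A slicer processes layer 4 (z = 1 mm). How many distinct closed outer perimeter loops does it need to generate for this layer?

1

At z = 1 mm: the r=3 cylinder contributes a regular 32-gon of circumradius 3. The result has 1 disconnected region.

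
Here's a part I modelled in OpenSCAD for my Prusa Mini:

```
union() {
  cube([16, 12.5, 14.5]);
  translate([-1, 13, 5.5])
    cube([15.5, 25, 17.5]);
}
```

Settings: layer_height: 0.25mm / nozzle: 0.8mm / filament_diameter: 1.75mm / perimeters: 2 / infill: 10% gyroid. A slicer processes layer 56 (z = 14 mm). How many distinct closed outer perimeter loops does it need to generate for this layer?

2

At z = 14 mm: the cube (footprint 16×12.5) is included at this height; the cube at (-1, 13) (footprint 15.5×25) is included at this height; Merging all regions: the 2 present regions are separate (no shared area or edge), so areas and boundary lengths simply add and each stays a separate island — 2 connected regions. The result has 2 disconnected regions.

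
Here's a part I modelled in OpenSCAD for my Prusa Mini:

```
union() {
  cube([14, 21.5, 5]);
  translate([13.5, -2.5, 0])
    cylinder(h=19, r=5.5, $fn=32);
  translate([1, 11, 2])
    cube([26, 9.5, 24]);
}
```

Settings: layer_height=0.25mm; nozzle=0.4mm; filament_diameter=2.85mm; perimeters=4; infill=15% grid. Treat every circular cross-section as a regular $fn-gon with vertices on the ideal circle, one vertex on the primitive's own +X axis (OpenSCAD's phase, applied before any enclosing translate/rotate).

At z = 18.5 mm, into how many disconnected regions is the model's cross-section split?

2

At z = 18.5 mm: the cube is absent (z outside [0, 5]); the r=5.5 cylinder at (13.5, -2.5) gives a regular 32-gon of circumradius 5.5 (constant along its height); the cube at (1, 11) (footprint 26×9.5) is included at this height; Merging all regions: the 2 present regions are separate (no shared area or edge), so areas and boundary lengths simply add and each stays a separate island — 2 connected regions. The result has 2 disconnected regions.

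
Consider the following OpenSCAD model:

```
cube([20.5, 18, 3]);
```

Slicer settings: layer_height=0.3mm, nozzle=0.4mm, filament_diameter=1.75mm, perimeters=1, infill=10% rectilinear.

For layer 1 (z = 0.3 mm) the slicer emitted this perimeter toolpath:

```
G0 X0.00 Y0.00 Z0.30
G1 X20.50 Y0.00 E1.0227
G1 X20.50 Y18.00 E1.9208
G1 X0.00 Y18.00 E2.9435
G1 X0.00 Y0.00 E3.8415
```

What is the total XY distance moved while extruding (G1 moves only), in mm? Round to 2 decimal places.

Sum the Euclidean lengths of each G1 segment: total = 77.00 mm.

77.00 mm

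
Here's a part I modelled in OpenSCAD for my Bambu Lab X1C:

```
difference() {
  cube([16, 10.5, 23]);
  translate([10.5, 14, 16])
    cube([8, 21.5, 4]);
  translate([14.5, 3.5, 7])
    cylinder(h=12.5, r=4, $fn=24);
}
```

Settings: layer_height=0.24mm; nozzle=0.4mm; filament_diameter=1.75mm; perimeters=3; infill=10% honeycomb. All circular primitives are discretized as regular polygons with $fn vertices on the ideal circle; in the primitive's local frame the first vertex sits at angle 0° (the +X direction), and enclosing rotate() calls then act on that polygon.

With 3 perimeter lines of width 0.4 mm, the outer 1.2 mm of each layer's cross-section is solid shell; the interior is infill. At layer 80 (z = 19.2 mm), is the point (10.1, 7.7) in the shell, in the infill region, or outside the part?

At z = 19.2 mm: the cube (footprint 16×10.5) is included at this height; the cube at (10.5, 14) (footprint 8×21.5) is included at this height; the r=4 cylinder at (14.5, 3.5) gives a regular 24-gon of circumradius 4 (constant along its height); After the difference (first − rest): starting from the 16×10.5 cube, the 8×21.5 cube at (10.5, 14) misses the remaining region (no effect); the r=4 cylinder at (14.5, 3.5) partially overlaps it — only the 35.31 mm² overlap (of its 49.69 mm²) is removed, clipping the outline — 1 connected region. Overall, the cross-section is a single solid region. The nearest boundary edge runs (12.50, 6.96)→(11.67, 6.33); distance from the point to it = 2.09 mm. The point is inside the cross-section and 2.09 mm from the nearest boundary — more than the 1.2 mm shell width (3 × 0.4), so it's in the infill interior.

infill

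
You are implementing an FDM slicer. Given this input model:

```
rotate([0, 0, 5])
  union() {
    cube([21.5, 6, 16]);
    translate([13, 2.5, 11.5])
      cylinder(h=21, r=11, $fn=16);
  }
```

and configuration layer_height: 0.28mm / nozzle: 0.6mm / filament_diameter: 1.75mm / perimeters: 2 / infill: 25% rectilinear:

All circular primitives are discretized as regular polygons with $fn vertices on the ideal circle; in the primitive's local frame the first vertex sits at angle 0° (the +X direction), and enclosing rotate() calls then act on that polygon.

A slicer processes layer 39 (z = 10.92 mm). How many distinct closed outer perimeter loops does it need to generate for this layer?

At z = 10.92 mm: the cube is present — its section is the full 21.5×6 rectangle; the cylinder at (13, 2.5) does not reach this height (z outside [11.5, 32.5]); Merging all regions: only the 21.5×6 cube is present, so the union is just that shape — 1 connected region; (rotated 5° about Z; rotation is an isometry so areas/perimeters/island counts are preserved). The result has 1 disconnected region.

1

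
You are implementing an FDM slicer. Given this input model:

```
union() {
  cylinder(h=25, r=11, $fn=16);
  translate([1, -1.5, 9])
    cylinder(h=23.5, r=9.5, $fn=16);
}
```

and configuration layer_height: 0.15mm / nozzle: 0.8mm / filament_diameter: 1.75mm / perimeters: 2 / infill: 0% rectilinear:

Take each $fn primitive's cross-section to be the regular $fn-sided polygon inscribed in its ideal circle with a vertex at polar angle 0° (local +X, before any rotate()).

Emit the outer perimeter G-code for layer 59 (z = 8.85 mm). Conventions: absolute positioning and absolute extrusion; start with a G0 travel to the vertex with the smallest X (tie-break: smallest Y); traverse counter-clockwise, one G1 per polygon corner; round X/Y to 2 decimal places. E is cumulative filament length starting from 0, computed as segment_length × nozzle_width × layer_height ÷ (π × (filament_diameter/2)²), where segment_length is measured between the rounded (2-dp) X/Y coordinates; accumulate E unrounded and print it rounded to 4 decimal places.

G0 X-11.00 Y0.00 Z8.85
G1 X-10.16 Y-4.21 E0.2142
G1 X-7.78 Y-7.78 E0.4282
G1 X-4.21 Y-10.16 E0.6423
G1 X0.00 Y-11.00 E0.8565
G1 X4.21 Y-10.16 E1.0707
G1 X7.78 Y-7.78 E1.2847
G1 X10.16 Y-4.21 E1.4988
G1 X11.00 Y0.00 E1.7129
G1 X10.16 Y4.21 E1.9271
G1 X7.78 Y7.78 E2.1412
G1 X4.21 Y10.16 E2.3552
G1 X0.00 Y11.00 E2.5694
G1 X-4.21 Y10.16 E2.7836
G1 X-7.78 Y7.78 E2.9977
G1 X-10.16 Y4.21 E3.2117
G1 X-11.00 Y0.00 E3.4259

At z = 8.85 mm: the cylinder: section is a regular 16-gon, circumradius r=11; the cylinder at (1, -1.5) is not intersected at this z (z outside [9, 32.5]); Taking the union: only the r=11 cylinder is present, so the union is just that shape — 1 connected region. The outline is a single polygon with 16 vertices. Extrusion per mm of travel: 0.8 × 0.15 / (π × 0.875²) = 0.049890. Accumulating E over each segment gives final E = 3.4259.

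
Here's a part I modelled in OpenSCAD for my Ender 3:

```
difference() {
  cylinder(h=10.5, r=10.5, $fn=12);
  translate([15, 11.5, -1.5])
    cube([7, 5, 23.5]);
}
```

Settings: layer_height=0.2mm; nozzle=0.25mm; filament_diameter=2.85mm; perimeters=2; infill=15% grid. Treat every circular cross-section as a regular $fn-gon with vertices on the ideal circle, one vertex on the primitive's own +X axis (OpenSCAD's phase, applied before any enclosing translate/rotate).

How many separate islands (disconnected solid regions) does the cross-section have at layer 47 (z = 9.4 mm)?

1

At z = 9.4 mm: the r=10.5 cylinder gives a regular 12-gon of circumradius 10.5 (constant along its height); the cube at (15, 11.5) is present — its section is the full 7×5 rectangle; After the difference (first − rest): starting from the r=10.5 cylinder, the 7×5 cube at (15, 11.5) misses the remaining region (no effect) — 1 connected region. Overall, the cross-section is a single solid region. Island count = 1.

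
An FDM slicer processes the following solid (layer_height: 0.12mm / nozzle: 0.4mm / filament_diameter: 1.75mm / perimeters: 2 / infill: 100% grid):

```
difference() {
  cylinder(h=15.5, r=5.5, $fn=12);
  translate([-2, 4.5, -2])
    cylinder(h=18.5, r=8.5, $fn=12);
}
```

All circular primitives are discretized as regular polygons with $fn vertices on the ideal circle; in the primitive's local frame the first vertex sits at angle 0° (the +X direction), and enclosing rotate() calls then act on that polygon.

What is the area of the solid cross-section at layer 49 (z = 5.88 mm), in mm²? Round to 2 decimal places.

15.90 mm²

At z = 5.88 mm: the r=5.5 cylinder contributes a regular 12-gon of circumradius 5.5 (area = (12/2)·5.500²·sin(360°/12) = 90.75 mm²); the r=8.5 cylinder at (-2, 4.5) gives a regular 12-gon of circumradius 8.5 (constant along its height) (area = (12/2)·8.500²·sin(360°/12) = 216.75 mm²); Subtracting the remaining from the first: starting from the r=5.5 cylinder (90.75 mm²), the r=8.5 cylinder at (-2, 4.5) partially overlaps it — only the 74.85 mm² overlap (of its 216.75 mm²) is removed, clipping the outline — area = 15.90 mm². Overall, the cross-section is a single solid region. Net area = 15.90 mm².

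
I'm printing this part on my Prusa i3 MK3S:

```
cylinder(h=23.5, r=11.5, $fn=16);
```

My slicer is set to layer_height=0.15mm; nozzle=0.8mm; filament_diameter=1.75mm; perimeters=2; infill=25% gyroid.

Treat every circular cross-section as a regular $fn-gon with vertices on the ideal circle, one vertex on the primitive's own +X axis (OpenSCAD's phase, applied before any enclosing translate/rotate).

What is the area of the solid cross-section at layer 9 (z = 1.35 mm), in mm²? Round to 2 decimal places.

At z = 1.35 mm: the r=11.5 cylinder gives a regular 16-gon of circumradius 11.5 (constant along its height) (area = (16/2)·11.500²·sin(360°/16) = 404.88 mm²). Overall, the cross-section is a single solid region. Net area = 404.88 mm².

404.88 mm²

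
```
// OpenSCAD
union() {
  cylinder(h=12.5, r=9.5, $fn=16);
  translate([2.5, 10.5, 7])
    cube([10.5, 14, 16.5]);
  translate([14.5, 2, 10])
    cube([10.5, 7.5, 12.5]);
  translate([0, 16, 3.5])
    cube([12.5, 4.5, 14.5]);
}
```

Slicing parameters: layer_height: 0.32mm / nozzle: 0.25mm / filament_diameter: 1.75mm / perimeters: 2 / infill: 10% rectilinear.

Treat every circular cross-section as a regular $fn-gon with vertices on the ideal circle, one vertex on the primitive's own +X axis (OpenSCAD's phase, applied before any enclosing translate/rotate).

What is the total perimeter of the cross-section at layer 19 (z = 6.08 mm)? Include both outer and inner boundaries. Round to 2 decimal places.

93.31 mm

At z = 6.08 mm: the r=9.5 cylinder gives a regular 16-gon of circumradius 9.5 (constant along its height) (perimeter = 2·16·9.500·sin(180°/16) = 59.31 mm); the cube at (2.5, 10.5) is not intersected at this z (z outside [7, 23.5]); the cube at (14.5, 2) is not intersected at this z (z outside [10, 22.5]); the cube at (0, 16) is present — its section is the full 12.5×4.5 rectangle (perimeter 34.00 mm); Combining (union): the 2 present regions are separate (no shared area or edge), so areas and boundary lengths simply add and each stays a separate island — boundary = 93.31 mm. Overall, the cross-section has 2 separate islands. Total boundary length (outer) = 93.31 mm.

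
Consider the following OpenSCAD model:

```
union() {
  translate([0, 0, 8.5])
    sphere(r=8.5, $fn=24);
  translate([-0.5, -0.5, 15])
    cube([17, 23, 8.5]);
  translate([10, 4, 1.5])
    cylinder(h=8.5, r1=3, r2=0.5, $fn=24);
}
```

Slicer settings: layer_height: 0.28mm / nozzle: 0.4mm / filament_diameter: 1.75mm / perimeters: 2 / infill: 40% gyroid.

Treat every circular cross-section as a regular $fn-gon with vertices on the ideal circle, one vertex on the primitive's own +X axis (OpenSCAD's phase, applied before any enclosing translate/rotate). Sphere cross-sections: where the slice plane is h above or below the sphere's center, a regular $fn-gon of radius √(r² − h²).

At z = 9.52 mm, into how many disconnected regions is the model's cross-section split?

At z = 9.52 mm: the r=8.5 sphere slices to a regular 24-gon of circumradius 8.439 (√(r²−h²) with h=1.02 from center); the cube at (-0.5, -0.5) is absent (z outside [15, 23.5]); the cone at (10, 4) contributes a regular 24-gon of circumradius 0.641 (interpolated between r1=3 and r2=0.5 at t=0.944); Combining (union): the 2 present regions are separate (no shared area or edge), so areas and boundary lengths simply add and each stays a separate island — 2 connected regions. The result has 2 disconnected regions.

2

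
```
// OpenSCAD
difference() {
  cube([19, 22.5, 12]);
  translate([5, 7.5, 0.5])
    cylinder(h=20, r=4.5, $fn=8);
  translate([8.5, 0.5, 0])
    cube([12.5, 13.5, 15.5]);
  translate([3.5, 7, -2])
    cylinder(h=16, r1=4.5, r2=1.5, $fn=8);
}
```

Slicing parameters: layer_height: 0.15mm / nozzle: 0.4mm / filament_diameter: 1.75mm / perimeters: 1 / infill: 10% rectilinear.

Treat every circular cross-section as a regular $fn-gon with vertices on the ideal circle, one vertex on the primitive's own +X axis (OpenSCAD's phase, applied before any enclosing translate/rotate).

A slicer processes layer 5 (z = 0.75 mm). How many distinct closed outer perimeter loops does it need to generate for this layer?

At z = 0.75 mm: the cube (footprint 19×22.5) is included at this height; the cylinder at (5, 7.5): section is a regular 8-gon, circumradius r=4.5; the cube at (8.5, 0.5) (footprint 12.5×13.5) is included at this height; the cone at (3.5, 7): at t=0.172 of its height the radius interpolates to r₁+(r₂−r₁)t = 3.984, giving a regular 8-gon of that circumradius; Taking the first minus the rest: starting from the 19×22.5 cube, the r=4.5 cylinder at (5, 7.5) lies wholly inside it (removes its full 57.28 mm² and its 27.55 mm outline becomes a hole wall); the 12.5×13.5 cube at (8.5, 0.5) partially overlaps it — only the 139.34 mm² overlap (of its 168.75 mm²) is removed, clipping the outline; the cone at (3.5, 7) partially overlaps it — only the 6.74 mm² overlap (of its 44.90 mm²) is removed, clipping the outline — 2 connected regions. The result has 2 disconnected regions.

2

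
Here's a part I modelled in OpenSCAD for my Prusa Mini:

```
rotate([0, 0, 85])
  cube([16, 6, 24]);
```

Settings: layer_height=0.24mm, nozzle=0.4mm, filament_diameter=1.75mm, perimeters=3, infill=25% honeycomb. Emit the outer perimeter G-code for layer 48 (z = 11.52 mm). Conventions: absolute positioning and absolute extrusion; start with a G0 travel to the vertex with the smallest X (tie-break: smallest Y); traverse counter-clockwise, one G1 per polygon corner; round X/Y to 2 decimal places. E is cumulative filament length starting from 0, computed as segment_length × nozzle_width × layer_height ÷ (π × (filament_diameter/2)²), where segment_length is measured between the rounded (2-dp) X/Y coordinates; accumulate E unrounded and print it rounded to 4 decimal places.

G0 X-5.98 Y0.52 Z11.52
G1 X0.00 Y0.00 E0.2396
G1 X1.39 Y15.94 E0.8782
G1 X-4.58 Y16.46 E1.1174
G1 X-5.98 Y0.52 E1.7560

At z = 11.52 mm: the cube (footprint 16×6) is included at this height; (whole slice rotated 85° about Z — lengths, areas and connectivity unchanged). The outline is a single polygon with 4 vertices. Extrusion per mm of travel: 0.4 × 0.24 / (π × 0.875²) = 0.039912. Accumulating E over each segment gives final E = 1.7560.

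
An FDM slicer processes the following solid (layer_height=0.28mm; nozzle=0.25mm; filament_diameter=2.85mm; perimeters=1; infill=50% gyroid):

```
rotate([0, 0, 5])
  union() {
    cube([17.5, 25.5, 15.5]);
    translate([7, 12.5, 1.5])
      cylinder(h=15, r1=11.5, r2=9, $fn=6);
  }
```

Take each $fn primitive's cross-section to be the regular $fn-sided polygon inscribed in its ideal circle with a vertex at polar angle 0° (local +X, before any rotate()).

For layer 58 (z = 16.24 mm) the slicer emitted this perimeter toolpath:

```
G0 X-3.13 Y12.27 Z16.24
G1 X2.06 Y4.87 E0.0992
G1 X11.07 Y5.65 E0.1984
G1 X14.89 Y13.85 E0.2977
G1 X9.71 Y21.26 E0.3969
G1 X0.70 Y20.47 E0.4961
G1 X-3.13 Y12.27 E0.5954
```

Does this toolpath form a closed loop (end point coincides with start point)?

yes

Start point (G0): (-3.13, 12.27). End point (last G1): the path returns to the start — closed.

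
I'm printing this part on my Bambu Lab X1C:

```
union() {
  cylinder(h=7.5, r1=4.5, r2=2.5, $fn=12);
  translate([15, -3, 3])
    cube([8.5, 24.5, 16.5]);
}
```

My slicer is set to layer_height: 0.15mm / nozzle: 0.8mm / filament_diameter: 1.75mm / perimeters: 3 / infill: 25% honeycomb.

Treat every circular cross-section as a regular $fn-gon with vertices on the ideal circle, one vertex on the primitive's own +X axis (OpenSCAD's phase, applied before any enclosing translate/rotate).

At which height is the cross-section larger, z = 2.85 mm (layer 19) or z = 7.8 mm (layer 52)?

layer 52 (z = 7.8 mm)

Layer 19 (z = 2.85): the cone contributes a regular 12-gon of circumradius 3.740 (interpolated between r1=4.5 and r2=2.5 at t=0.380) (area = (12/2)·3.740²·sin(360°/12) = 41.96 mm²); the cube at (15, -3) is absent (z outside [3, 19.5]); Merging all regions: only the cone is present, so the union is just that shape — area = 41.96 mm². So its area = 41.96 mm². Layer 52 (z = 7.8): the cone does not reach this height (z outside [0, 7.5]); the cube at (15, -3) is present — its section is the full 8.5×24.5 rectangle (area 208.25 mm²); Merging all regions: only the 8.5×24.5 cube at (15, -3) is present, so the union is just that shape — area = 208.25 mm². So its area = 208.25 mm². Layer 52 is larger (208.25 vs 41.96 mm²).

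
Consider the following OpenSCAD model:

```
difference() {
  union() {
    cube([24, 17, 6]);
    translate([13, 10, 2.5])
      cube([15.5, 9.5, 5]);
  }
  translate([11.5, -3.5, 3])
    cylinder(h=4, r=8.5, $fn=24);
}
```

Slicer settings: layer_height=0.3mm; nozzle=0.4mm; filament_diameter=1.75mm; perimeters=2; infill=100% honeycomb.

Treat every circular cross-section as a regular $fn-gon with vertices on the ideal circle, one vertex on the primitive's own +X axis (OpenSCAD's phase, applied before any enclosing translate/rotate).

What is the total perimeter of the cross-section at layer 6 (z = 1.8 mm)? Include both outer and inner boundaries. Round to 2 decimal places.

At z = 1.8 mm: the cube is present — its section is the full 24×17 rectangle (perimeter 82.00 mm); the cube at (13, 10) is not intersected at this z (z outside [2.5, 7.5]); Taking the union: only the 24×17 cube is present, so the union is just that shape — boundary = 82.00 mm; the cylinder at (11.5, -3.5) is not intersected at this z (z outside [3, 7]); After the difference (first − rest): none of the subtracted shapes is present at this height, so that combined region is unchanged — boundary = 82.00 mm. Overall, the cross-section is a single solid region. Total boundary length (outer) = 82.00 mm.

82.00 mm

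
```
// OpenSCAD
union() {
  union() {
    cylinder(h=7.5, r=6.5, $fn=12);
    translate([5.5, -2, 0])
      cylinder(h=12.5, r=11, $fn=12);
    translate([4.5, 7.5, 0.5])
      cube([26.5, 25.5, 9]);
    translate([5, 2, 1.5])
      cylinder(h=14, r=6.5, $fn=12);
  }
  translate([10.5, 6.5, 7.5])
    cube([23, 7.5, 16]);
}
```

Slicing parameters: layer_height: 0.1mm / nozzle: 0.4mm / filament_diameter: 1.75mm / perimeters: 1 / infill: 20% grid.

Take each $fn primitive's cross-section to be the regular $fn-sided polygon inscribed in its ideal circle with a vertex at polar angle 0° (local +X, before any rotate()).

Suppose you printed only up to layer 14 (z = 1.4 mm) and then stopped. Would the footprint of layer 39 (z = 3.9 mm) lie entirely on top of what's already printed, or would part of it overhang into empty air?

Compare the two slices. At z = 1.4: the r=6.5 cylinder gives a regular 12-gon of circumradius 6.5 (constant along its height) (area = (12/2)·6.500²·sin(360°/12) = 126.75 mm²); the r=11 cylinder at (5.5, -2) gives a regular 12-gon of circumradius 11 (constant along its height) (area = (12/2)·11.000²·sin(360°/12) = 363.00 mm²); the 26.5×25.5 cube at (4.5, 7.5) contributes its full rectangle (area 675.75 mm²); the cylinder at (5, 2) is not intersected at this z (z outside [1.5, 15.5]); Taking the union: the regions partially overlap — summed areas 1165.50 mm² minus the doubly-counted overlap 121.02 mm² gives 1044.48 mm² — area = 1044.48 mm²; the cube at (10.5, 6.5) is absent (z outside [7.5, 23.5]); Taking the union: only the result so far is present, so the union is just that shape — area = 1044.48 mm². At z = 3.9: the cylinder: section is a regular 12-gon, circumradius r=6.5 (area = (12/2)·6.500²·sin(360°/12) = 126.75 mm²); the r=11 cylinder at (5.5, -2) contributes a regular 12-gon of circumradius 11 (area = (12/2)·11.000²·sin(360°/12) = 363.00 mm²); the cube at (4.5, 7.5) (footprint 26.5×25.5) is included at this height (area 675.75 mm²); the r=6.5 cylinder at (5, 2) contributes a regular 12-gon of circumradius 6.5 (area = (12/2)·6.500²·sin(360°/12) = 126.75 mm²); Taking the union: the regions partially overlap — summed areas 1292.25 mm² minus the doubly-counted overlap 247.77 mm² gives 1044.48 mm² — area = 1044.48 mm²; the cube at (10.5, 6.5) does not reach this height (z outside [7.5, 23.5]); Merging all regions: only the result so far is present, so the union is just that shape — area = 1044.48 mm². Checking containment: the cross-section at z = 3.9 is a subset of the cross-section at z = 1.4.

entirely on top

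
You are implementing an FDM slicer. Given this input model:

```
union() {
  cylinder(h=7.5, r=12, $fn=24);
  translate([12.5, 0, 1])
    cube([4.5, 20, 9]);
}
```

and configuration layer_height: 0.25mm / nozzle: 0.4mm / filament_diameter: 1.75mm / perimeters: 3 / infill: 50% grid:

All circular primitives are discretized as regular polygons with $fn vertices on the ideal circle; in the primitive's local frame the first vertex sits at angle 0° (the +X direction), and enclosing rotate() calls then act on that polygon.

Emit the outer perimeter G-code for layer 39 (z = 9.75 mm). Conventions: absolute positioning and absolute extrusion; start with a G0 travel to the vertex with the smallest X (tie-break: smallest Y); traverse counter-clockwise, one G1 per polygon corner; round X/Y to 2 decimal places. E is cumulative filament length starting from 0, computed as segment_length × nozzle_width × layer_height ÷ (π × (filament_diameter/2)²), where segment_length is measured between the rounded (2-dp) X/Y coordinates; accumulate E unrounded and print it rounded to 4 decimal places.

G0 X12.50 Y0.00 Z9.75
G1 X17.00 Y0.00 E0.1871
G1 X17.00 Y20.00 E1.0186
G1 X12.50 Y20.00 E1.2057
G1 X12.50 Y0.00 E2.0372

At z = 9.75 mm: the cylinder does not reach this height (z outside [0, 7.5]); the 4.5×20 cube at (12.5, 0) contributes its full rectangle; Combining (union): only the 4.5×20 cube at (12.5, 0) is present, so the union is just that shape — 1 connected region. The outline is a single polygon with 4 vertices. Extrusion per mm of travel: 0.4 × 0.25 / (π × 0.875²) = 0.041575. Accumulating E over each segment gives final E = 2.0372.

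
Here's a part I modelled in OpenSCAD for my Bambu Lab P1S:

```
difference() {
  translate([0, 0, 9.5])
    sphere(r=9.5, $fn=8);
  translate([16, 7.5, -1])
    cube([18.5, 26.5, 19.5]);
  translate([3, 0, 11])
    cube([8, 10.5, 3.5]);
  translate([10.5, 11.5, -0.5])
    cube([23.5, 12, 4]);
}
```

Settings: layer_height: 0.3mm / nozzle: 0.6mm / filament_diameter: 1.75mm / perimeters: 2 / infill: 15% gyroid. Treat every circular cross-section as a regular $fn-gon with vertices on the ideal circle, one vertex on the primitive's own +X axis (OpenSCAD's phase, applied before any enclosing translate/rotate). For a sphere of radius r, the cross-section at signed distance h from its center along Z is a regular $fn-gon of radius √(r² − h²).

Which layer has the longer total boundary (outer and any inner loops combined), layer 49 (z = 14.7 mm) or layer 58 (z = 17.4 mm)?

layer 49 (z = 14.7 mm)

Layer 49 (z = 14.7): the r=9.5 sphere contributes a regular 8-gon of circumradius √(9.5²−5.2²) = 7.950 (perimeter = 2·8·7.950·sin(180°/8) = 48.68 mm); the cube at (16, 7.5) (footprint 18.5×26.5) is included at this height (perimeter 90.00 mm); the cube at (3, 0) does not reach this height (z outside [11, 14.5]); the cube at (10.5, 11.5) is not intersected at this z (z outside [-0.5, 3.5]); Taking the first minus the rest: starting from the r=9.5 sphere, the 18.5×26.5 cube at (16, 7.5) misses the remaining region (no effect) — boundary = 48.68 mm. So its perimeter = 48.68 mm. Layer 58 (z = 17.4): the r=9.5 sphere contributes a regular 8-gon of circumradius √(9.5²−7.9²) = 5.276 (perimeter = 2·8·5.276·sin(180°/8) = 32.31 mm); the 18.5×26.5 cube at (16, 7.5) contributes its full rectangle (perimeter 90.00 mm); the cube at (3, 0) is not intersected at this z (z outside [11, 14.5]); the cube at (10.5, 11.5) is not intersected at this z (z outside [-0.5, 3.5]); Taking the first minus the rest: starting from the r=9.5 sphere, the 18.5×26.5 cube at (16, 7.5) misses the remaining region (no effect) — boundary = 32.31 mm. So its perimeter = 32.31 mm. Layer 49 is larger (48.68 vs 32.31 mm).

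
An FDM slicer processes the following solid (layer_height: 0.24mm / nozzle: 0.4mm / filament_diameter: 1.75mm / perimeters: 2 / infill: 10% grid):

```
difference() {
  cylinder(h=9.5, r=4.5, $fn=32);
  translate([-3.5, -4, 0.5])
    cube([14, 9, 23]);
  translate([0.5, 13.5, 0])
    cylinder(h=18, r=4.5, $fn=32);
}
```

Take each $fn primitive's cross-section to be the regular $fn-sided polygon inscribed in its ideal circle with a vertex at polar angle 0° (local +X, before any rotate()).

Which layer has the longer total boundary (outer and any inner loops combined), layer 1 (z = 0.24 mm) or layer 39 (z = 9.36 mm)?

layer 1 (z = 0.24 mm)

Layer 1 (z = 0.24): the r=4.5 cylinder contributes a regular 32-gon of circumradius 4.5 (perimeter = 2·32·4.500·sin(180°/32) = 28.23 mm); the cube at (-3.5, -4) is absent (z outside [0.5, 23.5]); the r=4.5 cylinder at (0.5, 13.5) gives a regular 32-gon of circumradius 4.5 (constant along its height) (perimeter = 2·32·4.500·sin(180°/32) = 28.23 mm); Taking the first minus the rest: starting from the r=4.5 cylinder, the r=4.5 cylinder at (0.5, 13.5) misses the remaining region (no effect) — boundary = 28.23 mm. So its perimeter = 28.23 mm. Layer 39 (z = 9.36): the cylinder: section is a regular 32-gon, circumradius r=4.5 (perimeter = 2·32·4.500·sin(180°/32) = 28.23 mm); the cube at (-3.5, -4) (footprint 14×9) is included at this height (perimeter 46.00 mm); the r=4.5 cylinder at (0.5, 13.5) contributes a regular 32-gon of circumradius 4.5 (perimeter = 2·32·4.500·sin(180°/32) = 28.23 mm); Subtracting the remaining from the first: starting from the r=4.5 cylinder, the 14×9 cube at (-3.5, -4) partially overlaps it — only the 58.10 mm² overlap (of its 126.00 mm²) is removed, clipping the outline; the r=4.5 cylinder at (0.5, 13.5) misses the remaining region (no effect) — boundary = 19.87 mm. So its perimeter = 19.87 mm. Layer 1 is larger (28.23 vs 19.87 mm).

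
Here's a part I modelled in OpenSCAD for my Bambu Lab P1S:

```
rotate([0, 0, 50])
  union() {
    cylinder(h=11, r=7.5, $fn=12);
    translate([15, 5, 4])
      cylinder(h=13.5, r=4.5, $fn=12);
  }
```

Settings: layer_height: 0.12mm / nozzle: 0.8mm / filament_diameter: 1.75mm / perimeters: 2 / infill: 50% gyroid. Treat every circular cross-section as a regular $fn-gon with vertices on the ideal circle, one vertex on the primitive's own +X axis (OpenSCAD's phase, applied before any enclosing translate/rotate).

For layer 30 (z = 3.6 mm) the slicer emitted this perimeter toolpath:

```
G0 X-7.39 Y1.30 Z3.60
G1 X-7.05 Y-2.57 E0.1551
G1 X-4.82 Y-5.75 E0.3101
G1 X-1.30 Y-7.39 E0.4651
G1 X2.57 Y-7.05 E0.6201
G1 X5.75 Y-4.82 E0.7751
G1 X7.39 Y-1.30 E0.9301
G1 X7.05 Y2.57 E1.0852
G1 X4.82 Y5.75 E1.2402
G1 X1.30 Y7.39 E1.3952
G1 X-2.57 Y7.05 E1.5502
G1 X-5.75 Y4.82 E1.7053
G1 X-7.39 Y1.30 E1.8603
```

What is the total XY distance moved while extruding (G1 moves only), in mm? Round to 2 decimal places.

46.61 mm

Sum the Euclidean lengths of each G1 segment: total = 46.61 mm.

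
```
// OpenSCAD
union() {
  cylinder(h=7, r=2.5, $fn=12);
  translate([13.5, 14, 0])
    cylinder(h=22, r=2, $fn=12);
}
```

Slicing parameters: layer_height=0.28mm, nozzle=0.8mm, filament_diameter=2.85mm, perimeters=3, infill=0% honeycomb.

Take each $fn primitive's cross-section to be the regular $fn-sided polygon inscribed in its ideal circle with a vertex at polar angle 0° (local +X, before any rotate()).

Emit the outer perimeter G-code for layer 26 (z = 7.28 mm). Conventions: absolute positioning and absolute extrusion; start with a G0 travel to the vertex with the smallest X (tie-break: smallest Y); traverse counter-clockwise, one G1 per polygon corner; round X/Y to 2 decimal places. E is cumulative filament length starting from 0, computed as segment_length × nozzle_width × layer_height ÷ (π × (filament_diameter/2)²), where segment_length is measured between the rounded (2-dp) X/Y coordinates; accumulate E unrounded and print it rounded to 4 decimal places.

G0 X11.50 Y14.00 Z7.28
G1 X11.77 Y13.00 E0.0364
G1 X12.50 Y12.27 E0.0726
G1 X13.50 Y12.00 E0.1090
G1 X14.50 Y12.27 E0.1454
G1 X15.23 Y13.00 E0.1816
G1 X15.50 Y14.00 E0.2180
G1 X15.23 Y15.00 E0.2544
G1 X14.50 Y15.73 E0.2906
G1 X13.50 Y16.00 E0.3270
G1 X12.50 Y15.73 E0.3633
G1 X11.77 Y15.00 E0.3996
G1 X11.50 Y14.00 E0.4360

At z = 7.28 mm: the cylinder is not intersected at this z (z outside [0, 7]); the r=2 cylinder at (13.5, 14) contributes a regular 12-gon of circumradius 2; Taking the union: only the r=2 cylinder at (13.5, 14) is present, so the union is just that shape — 1 connected region. The outline is a single polygon with 12 vertices. Extrusion per mm of travel: 0.8 × 0.28 / (π × 1.425²) = 0.035113. Accumulating E over each segment gives final E = 0.4360.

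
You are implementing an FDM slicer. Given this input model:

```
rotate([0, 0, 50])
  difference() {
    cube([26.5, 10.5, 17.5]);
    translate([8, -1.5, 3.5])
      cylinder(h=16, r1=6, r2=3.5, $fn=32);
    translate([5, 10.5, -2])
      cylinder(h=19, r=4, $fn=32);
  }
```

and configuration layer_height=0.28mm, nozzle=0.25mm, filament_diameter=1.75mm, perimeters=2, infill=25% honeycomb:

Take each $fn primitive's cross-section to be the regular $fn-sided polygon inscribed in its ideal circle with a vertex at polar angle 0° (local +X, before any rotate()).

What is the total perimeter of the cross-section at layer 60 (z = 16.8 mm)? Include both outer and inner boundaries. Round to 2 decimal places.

80.53 mm

At z = 16.8 mm: the cube (footprint 26.5×10.5) is included at this height (perimeter 74.00 mm); the cone at (8, -1.5): at t=0.831 of its height the radius interpolates to r₁+(r₂−r₁)t = 3.922, giving a regular 32-gon of that circumradius (perimeter = 2·32·3.922·sin(180°/32) = 24.60 mm); the r=4 cylinder at (5, 10.5) gives a regular 32-gon of circumradius 4 (constant along its height) (perimeter = 2·32·4.000·sin(180°/32) = 25.09 mm); Subtracting the remaining from the first: starting from the 26.5×10.5 cube, the cone at (8, -1.5) partially overlaps it — only the 12.57 mm² overlap (of its 48.01 mm²) is removed, clipping the outline; the r=4 cylinder at (5, 10.5) partially overlaps it — only the 24.97 mm² overlap (of its 49.94 mm²) is removed, clipping the outline — boundary = 80.53 mm; (whole slice rotated 50° about Z — lengths, areas and connectivity unchanged). Overall, the cross-section is a single solid region. Total boundary length (outer) = 80.53 mm.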